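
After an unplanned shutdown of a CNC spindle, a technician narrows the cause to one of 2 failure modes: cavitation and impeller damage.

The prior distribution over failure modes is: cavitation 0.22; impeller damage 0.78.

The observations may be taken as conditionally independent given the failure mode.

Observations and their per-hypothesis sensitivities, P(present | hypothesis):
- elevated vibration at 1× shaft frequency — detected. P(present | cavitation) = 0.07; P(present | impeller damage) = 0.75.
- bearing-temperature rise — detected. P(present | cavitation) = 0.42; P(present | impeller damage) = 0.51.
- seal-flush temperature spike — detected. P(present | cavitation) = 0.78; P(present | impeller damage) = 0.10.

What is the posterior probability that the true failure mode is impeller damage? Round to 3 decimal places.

Multiply each prior by the joint likelihood of the evidence pattern:
  cavitation: 0.22 × 0.07 × 0.42 × 0.78 = 0.005045
  impeller damage: 0.78 × 0.75 × 0.51 × 0.10 = 0.029835
Normalizing constant Z = 0.005045 + 0.029835 = 0.03488.
P(impeller damage | evidence) = 0.029835 / 0.03488 ≈ 0.855.

0.855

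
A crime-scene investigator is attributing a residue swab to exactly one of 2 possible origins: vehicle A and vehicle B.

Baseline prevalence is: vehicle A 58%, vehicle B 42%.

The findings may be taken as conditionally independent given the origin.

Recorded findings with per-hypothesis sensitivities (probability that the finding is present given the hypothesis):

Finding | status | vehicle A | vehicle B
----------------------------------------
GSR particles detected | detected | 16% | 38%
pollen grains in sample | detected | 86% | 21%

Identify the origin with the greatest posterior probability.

Multiply each prior by the joint likelihood of the evidence pattern:
  vehicle A: 0.58 × 0.16 × 0.86 = 0.079808
  vehicle B: 0.42 × 0.38 × 0.21 = 0.033516
Normalizing constant Z = 0.079808 + 0.033516 = 0.11332.
P(vehicle A | evidence) ≈ 0.079808 / 0.11332 ≈ 0.704
P(vehicle B | evidence) ≈ 0.033516 / 0.11332 ≈ 0.296
The largest is 0.704, so vehicle A is most probable.

vehicle A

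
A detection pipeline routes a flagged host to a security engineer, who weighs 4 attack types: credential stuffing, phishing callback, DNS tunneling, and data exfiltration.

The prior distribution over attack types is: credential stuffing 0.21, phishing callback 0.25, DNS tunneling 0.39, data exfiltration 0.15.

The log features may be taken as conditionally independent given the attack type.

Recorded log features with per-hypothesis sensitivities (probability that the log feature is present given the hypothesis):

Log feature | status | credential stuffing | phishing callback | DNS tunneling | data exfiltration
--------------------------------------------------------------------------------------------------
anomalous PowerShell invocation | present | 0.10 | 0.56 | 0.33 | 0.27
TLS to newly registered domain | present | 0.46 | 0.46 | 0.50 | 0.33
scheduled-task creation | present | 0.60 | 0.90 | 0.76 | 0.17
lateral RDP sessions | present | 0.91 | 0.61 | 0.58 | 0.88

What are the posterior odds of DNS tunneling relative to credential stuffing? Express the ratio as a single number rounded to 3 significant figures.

Posterior odds equal prior odds times the likelihood ratio; only the two competing hypotheses matter.
  DNS tunneling: 0.39 × 0.33 × 0.50 × 0.76 × 0.58 = 0.028365
  credential stuffing: 0.21 × 0.10 × 0.46 × 0.60 × 0.91 = 0.0052744
Odds(DNS tunneling : credential stuffing) = 0.028365 / 0.0052744 ≈ 5.38.

5.38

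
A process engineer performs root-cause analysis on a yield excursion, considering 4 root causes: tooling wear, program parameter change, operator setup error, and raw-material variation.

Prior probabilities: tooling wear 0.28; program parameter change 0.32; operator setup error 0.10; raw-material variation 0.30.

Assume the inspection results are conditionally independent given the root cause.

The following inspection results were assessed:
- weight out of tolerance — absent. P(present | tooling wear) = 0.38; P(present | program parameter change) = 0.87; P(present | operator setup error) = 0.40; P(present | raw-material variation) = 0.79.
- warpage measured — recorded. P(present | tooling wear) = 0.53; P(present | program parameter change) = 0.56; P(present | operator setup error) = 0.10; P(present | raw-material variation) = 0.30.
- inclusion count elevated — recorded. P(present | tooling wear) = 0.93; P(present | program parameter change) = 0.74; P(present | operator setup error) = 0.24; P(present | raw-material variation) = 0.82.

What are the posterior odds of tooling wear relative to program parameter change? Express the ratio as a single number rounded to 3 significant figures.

4.96

Unnormalized posterior weight (prior times the inspection result likelihoods) for each of the two hypotheses (using 1 − P(present | H) for each absent inspection result):
  tooling wear: 0.28 × (1 − 0.38) × 0.53 × 0.93 = 0.085567
  program parameter change: 0.32 × (1 − 0.87) × 0.56 × 0.74 = 0.017239
Posterior odds = 0.085567 / 0.017239 ≈ 4.96.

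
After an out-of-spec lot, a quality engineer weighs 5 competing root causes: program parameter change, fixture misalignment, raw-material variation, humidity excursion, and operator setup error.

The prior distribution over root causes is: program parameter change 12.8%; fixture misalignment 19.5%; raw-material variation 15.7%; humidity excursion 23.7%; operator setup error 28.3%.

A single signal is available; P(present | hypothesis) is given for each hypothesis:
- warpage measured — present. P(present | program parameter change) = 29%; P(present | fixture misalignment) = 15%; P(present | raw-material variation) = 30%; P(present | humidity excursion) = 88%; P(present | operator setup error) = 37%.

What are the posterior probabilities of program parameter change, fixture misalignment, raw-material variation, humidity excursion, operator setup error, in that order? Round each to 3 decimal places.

0.087, 0.069, 0.110, 0.489, 0.245

For each hypothesis, the unnormalized posterior weight is prior × likelihood:
  program parameter change: 0.128 × 0.29 = 0.03712
  fixture misalignment: 0.195 × 0.15 = 0.02925
  raw-material variation: 0.157 × 0.30 = 0.0471
  humidity excursion: 0.237 × 0.88 = 0.20856
  operator setup error: 0.283 × 0.37 = 0.10471
Marginal likelihood of the evidence = 0.42674.
P(program parameter change | evidence) = 0.03712 / 0.42674 ≈ 0.087
P(fixture misalignment | evidence) = 0.02925 / 0.42674 ≈ 0.069
P(raw-material variation | evidence) = 0.0471 / 0.42674 ≈ 0.110
P(humidity excursion | evidence) = 0.20856 / 0.42674 ≈ 0.489
P(operator setup error | evidence) = 0.10471 / 0.42674 ≈ 0.245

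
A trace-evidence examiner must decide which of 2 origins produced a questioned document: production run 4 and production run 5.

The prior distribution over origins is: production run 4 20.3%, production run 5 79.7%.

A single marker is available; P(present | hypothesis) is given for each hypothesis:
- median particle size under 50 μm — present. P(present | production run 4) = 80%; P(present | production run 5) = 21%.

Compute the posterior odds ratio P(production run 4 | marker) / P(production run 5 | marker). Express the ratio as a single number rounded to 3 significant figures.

0.970

Posterior odds equal prior odds times the likelihood ratio; only the two competing hypotheses matter.
  production run 4: 0.203 × 0.80 = 0.1624
  production run 5: 0.797 × 0.21 = 0.16737
Odds(production run 4 : production run 5) = 0.1624 / 0.16737 ≈ 0.970.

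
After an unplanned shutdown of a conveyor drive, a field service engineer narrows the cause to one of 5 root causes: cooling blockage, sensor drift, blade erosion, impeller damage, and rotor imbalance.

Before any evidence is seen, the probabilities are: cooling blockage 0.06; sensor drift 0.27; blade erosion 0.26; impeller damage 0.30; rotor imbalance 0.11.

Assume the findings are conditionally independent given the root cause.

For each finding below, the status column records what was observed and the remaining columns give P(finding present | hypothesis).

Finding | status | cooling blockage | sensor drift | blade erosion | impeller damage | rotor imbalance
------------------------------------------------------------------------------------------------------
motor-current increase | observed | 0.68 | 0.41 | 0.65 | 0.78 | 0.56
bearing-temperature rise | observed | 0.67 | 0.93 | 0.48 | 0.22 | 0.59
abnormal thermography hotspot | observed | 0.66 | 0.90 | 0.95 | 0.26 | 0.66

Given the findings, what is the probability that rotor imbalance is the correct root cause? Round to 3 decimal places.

Multiply each prior by the joint likelihood of the evidence pattern:
  cooling blockage: 0.06 × 0.68 × 0.67 × 0.66 = 0.018042
  sensor drift: 0.27 × 0.41 × 0.93 × 0.90 = 0.092656
  blade erosion: 0.26 × 0.65 × 0.48 × 0.95 = 0.077064
  impeller damage: 0.30 × 0.78 × 0.22 × 0.26 = 0.013385
  rotor imbalance: 0.11 × 0.56 × 0.59 × 0.66 = 0.023987
Normalizing constant Z = 0.018042 + 0.092656 + 0.077064 + 0.013385 + 0.023987 = 0.22513.
P(rotor imbalance | evidence) = 0.023987 / 0.22513 ≈ 0.107.

0.107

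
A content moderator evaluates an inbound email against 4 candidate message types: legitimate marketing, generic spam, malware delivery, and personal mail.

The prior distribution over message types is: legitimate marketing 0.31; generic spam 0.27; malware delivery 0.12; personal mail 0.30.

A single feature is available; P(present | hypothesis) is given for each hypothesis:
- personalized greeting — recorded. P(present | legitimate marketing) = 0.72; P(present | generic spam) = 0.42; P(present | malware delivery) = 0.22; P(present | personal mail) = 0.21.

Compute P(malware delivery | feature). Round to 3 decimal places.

0.062

By Bayes' rule, the unnormalized weight for each hypothesis is prior × likelihood:
  legitimate marketing: 0.31 × 0.72 = 0.2232
  generic spam: 0.27 × 0.42 = 0.1134
  malware delivery: 0.12 × 0.22 = 0.0264
  personal mail: 0.30 × 0.21 = 0.063
Marginal likelihood of the evidence = 0.426.
P(malware delivery | evidence) = 0.0264 / 0.426 ≈ 0.062.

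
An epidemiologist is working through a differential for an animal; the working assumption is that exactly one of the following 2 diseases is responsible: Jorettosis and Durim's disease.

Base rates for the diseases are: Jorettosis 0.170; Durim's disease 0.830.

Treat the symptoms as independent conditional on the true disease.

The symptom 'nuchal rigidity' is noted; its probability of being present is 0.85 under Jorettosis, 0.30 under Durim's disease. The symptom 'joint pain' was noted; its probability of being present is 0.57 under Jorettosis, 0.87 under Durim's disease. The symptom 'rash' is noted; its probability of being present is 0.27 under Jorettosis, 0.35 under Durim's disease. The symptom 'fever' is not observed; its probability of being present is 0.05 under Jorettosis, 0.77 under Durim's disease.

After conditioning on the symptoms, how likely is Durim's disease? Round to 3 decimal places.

0.452

Multiply each prior by the joint likelihood of the symptom pattern (using 1 − P(present | H) for each absent symptom):
  Jorettosis: 0.170 × 0.85 × 0.57 × 0.27 × (1 − 0.05) = 0.021127
  Durim's disease: 0.830 × 0.30 × 0.87 × 0.35 × (1 − 0.77) = 0.017439
Marginal likelihood of the evidence = 0.038565.
P(Durim's disease | evidence) = 0.017439 / 0.038565 ≈ 0.452.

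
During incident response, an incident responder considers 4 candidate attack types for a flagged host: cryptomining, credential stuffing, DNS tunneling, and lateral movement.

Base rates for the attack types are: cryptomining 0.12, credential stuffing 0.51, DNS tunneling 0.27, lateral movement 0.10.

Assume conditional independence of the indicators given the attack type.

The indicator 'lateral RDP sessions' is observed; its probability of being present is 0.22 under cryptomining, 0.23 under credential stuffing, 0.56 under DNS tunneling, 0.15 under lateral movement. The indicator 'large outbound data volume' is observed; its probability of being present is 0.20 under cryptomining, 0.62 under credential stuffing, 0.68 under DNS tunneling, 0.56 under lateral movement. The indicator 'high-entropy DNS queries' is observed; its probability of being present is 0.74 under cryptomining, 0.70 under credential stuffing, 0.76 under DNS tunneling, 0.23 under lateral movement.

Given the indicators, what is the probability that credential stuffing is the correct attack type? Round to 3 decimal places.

For each hypothesis, the unnormalized posterior weight is prior × product of the indicator likelihoods:
  cryptomining: 0.12 × 0.22 × 0.20 × 0.74 = 0.0039072
  credential stuffing: 0.51 × 0.23 × 0.62 × 0.70 = 0.050908
  DNS tunneling: 0.27 × 0.56 × 0.68 × 0.76 = 0.07814
  lateral movement: 0.10 × 0.15 × 0.56 × 0.23 = 0.001932
Normalizing constant Z = 0.0039072 + 0.050908 + 0.07814 + 0.001932 = 0.13489.
P(credential stuffing | evidence) = 0.050908 / 0.13489 ≈ 0.377.

0.377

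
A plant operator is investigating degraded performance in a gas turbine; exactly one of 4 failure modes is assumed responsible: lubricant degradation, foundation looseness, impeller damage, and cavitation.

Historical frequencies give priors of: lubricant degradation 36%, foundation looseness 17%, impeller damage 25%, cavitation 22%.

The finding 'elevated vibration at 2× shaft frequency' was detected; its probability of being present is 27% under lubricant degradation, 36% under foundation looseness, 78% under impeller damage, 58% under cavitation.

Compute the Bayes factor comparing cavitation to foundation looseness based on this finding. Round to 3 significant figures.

1.61

Likelihood of this finding under each hypothesis:
  cavitation: 0.58
  foundation looseness: 0.36
Bayes factor = 0.58 / 0.36 ≈ 1.61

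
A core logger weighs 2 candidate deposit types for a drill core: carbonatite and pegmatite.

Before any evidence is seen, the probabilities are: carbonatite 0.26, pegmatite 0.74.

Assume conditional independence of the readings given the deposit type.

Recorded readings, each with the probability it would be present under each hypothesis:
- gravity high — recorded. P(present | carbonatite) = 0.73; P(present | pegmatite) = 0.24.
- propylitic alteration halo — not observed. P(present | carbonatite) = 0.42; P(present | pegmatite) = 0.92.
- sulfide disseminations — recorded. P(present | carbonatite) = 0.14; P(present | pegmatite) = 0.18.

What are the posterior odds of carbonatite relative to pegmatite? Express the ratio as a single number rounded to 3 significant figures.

6.03

Posterior odds equal prior odds times the likelihood ratio; only the two competing hypotheses matter (using 1 − P(present | H) for each absent reading).
  carbonatite: 0.26 × 0.73 × (1 − 0.42) × 0.14 = 0.015412
  pegmatite: 0.74 × 0.24 × (1 − 0.92) × 0.18 = 0.0025574
Posterior odds = 0.015412 / 0.0025574 ≈ 6.03.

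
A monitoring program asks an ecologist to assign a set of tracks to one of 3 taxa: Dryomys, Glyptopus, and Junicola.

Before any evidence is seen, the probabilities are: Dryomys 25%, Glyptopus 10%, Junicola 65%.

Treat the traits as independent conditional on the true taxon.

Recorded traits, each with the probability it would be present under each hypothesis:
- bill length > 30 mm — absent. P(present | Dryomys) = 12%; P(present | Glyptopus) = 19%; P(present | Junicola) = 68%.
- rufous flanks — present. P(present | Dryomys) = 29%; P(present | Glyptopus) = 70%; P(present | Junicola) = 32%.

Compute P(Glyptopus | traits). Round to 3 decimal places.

Multiply each prior by the joint likelihood of the trait pattern (using 1 − P(present | H) for each absent trait):
  Dryomys: 0.25 × (1 − 0.12) × 0.29 = 0.0638
  Glyptopus: 0.10 × (1 − 0.19) × 0.70 = 0.0567
  Junicola: 0.65 × (1 − 0.68) × 0.32 = 0.06656
The unnormalized weights sum to 0.18706.
P(Glyptopus | evidence) = 0.0567 / 0.18706 ≈ 0.303.

0.303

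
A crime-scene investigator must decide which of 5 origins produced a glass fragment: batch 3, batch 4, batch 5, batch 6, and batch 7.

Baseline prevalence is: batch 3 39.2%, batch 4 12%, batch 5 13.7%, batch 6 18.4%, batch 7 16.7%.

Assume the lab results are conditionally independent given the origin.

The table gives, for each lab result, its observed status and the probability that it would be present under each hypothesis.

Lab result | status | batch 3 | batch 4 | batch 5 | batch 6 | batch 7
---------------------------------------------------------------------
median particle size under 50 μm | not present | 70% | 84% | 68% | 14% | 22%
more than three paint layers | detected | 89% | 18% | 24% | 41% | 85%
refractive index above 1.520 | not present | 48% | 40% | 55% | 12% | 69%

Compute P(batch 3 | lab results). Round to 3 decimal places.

By Bayes' rule with conditional independence, the unnormalized weight for each hypothesis is prior × ∏ likelihoods (using 1 − P(present | H) for each absent lab result):
  batch 3: 0.392 × (1 − 0.70) × 0.89 × (1 − 0.48) = 0.054425
  batch 4: 0.120 × (1 − 0.84) × 0.18 × (1 − 0.40) = 0.0020736
  batch 5: 0.137 × (1 − 0.68) × 0.24 × (1 − 0.55) = 0.0047347
  batch 6: 0.184 × (1 − 0.14) × 0.41 × (1 − 0.12) = 0.057093
  batch 7: 0.167 × (1 − 0.22) × 0.85 × (1 − 0.69) = 0.034324
Marginal likelihood of the evidence = 0.15265.
P(batch 3 | evidence) = 0.054425 / 0.15265 ≈ 0.357.

0.357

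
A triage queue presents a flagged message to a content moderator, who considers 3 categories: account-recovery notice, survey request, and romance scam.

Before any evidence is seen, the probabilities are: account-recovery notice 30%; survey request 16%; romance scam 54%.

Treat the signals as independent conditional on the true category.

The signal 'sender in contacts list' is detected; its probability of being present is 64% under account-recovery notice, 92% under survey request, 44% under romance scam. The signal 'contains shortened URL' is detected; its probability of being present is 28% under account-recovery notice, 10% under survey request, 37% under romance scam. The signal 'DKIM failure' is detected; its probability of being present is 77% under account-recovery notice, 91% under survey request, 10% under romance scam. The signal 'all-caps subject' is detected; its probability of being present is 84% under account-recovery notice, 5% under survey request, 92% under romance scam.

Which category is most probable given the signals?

account-recovery notice

By Bayes' rule with conditional independence, the unnormalized weight for each hypothesis is prior × ∏ likelihoods:
  account-recovery notice: 0.30 × 0.64 × 0.28 × 0.77 × 0.84 = 0.034772
  survey request: 0.16 × 0.92 × 0.10 × 0.91 × 0.05 = 0.00066976
  romance scam: 0.54 × 0.44 × 0.37 × 0.10 × 0.92 = 0.0080879
Marginal likelihood of the evidence = 0.04353.
P(account-recovery notice | evidence) ≈ 0.034772 / 0.04353 ≈ 0.799
P(survey request | evidence) ≈ 0.00066976 / 0.04353 ≈ 0.015
P(romance scam | evidence) ≈ 0.0080879 / 0.04353 ≈ 0.186
The largest is 0.799, so account-recovery notice is most probable.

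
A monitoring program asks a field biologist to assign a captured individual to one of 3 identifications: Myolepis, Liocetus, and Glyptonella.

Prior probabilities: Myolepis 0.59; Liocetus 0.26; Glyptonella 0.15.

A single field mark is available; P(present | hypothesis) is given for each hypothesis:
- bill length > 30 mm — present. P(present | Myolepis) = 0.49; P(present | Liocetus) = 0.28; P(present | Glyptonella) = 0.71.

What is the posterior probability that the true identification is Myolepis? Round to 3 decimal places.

Multiply each prior by the likelihood of the field mark:
  Myolepis: 0.59 × 0.49 = 0.2891
  Liocetus: 0.26 × 0.28 = 0.0728
  Glyptonella: 0.15 × 0.71 = 0.1065
Marginal likelihood of the evidence = 0.4684.
P(Myolepis | evidence) = 0.2891 / 0.4684 ≈ 0.617.

0.617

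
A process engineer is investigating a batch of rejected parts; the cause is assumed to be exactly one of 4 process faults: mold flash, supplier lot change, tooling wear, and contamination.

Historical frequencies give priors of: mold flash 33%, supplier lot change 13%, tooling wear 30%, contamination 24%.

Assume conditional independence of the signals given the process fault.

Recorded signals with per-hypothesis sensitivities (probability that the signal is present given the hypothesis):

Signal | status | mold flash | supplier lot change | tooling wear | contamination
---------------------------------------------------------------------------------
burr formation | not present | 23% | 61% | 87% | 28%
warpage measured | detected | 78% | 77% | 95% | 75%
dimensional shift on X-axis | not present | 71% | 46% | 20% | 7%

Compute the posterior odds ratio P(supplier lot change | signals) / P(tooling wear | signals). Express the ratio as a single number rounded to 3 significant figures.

0.711

Unnormalized posterior weight (prior times the signal likelihoods) for each of the two hypotheses (using 1 − P(present | H) for each absent signal):
  supplier lot change: 0.13 × (1 − 0.61) × 0.77 × (1 − 0.46) = 0.021081
  tooling wear: 0.30 × (1 − 0.87) × 0.95 × (1 − 0.20) = 0.02964
Posterior odds = 0.021081 / 0.02964 ≈ 0.711.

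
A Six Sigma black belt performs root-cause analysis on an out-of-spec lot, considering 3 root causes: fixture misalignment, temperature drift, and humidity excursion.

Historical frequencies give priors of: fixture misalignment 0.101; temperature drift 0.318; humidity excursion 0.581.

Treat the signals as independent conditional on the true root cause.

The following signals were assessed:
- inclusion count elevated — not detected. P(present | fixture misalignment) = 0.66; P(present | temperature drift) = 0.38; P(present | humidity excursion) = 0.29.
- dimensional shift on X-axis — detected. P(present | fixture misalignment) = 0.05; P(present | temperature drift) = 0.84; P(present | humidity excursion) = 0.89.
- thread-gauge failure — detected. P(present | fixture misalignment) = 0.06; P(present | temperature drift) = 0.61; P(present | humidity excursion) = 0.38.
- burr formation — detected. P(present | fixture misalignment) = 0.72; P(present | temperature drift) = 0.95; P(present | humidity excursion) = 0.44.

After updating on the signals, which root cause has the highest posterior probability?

For each hypothesis, the unnormalized posterior weight is prior × product of the signal likelihoods (using 1 − P(present | H) for each absent signal):
  fixture misalignment: 0.101 × (1 − 0.66) × 0.05 × 0.06 × 0.72 = 7.4174e-05
  temperature drift: 0.318 × (1 − 0.38) × 0.84 × 0.61 × 0.95 = 0.095974
  humidity excursion: 0.581 × (1 − 0.29) × 0.89 × 0.38 × 0.44 = 0.061385
Marginal likelihood of the evidence = 0.15743.
P(fixture misalignment | evidence) ≈ 7.4174e-05 / 0.15743 ≈ 0.000
P(temperature drift | evidence) ≈ 0.095974 / 0.15743 ≈ 0.610
P(humidity excursion | evidence) ≈ 0.061385 / 0.15743 ≈ 0.390
The largest is 0.610, so temperature drift is most probable.

temperature drift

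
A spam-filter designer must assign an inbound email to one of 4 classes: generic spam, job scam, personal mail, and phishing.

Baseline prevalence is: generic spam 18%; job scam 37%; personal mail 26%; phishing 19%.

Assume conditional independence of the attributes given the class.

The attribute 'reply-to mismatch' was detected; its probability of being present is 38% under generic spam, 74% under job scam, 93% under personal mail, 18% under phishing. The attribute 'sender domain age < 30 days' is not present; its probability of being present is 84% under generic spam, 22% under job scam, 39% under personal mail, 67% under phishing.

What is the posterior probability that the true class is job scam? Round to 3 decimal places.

0.557

By Bayes' rule with conditional independence, the unnormalized weight for each hypothesis is prior × ∏ likelihoods (using 1 − P(present | H) for each absent attribute):
  generic spam: 0.18 × 0.38 × (1 − 0.84) = 0.010944
  job scam: 0.37 × 0.74 × (1 − 0.22) = 0.21356
  personal mail: 0.26 × 0.93 × (1 − 0.39) = 0.1475
  phishing: 0.19 × 0.18 × (1 − 0.67) = 0.011286
Marginal likelihood of the evidence = 0.38329.
P(job scam | evidence) = 0.21356 / 0.38329 ≈ 0.557.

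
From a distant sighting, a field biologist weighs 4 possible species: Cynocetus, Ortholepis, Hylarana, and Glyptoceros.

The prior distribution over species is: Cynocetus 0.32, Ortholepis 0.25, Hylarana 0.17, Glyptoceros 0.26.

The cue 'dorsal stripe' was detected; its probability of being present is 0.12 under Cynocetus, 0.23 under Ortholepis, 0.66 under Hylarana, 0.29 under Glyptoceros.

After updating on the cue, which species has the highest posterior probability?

For each hypothesis, the unnormalized posterior weight is prior × likelihood:
  Cynocetus: 0.32 × 0.12 = 0.0384
  Ortholepis: 0.25 × 0.23 = 0.0575
  Hylarana: 0.17 × 0.66 = 0.1122
  Glyptoceros: 0.26 × 0.29 = 0.0754
Normalizing constant Z = 0.0384 + 0.0575 + 0.1122 + 0.0754 = 0.2835.
P(Cynocetus | evidence) ≈ 0.0384 / 0.2835 ≈ 0.135
P(Ortholepis | evidence) ≈ 0.0575 / 0.2835 ≈ 0.203
P(Hylarana | evidence) ≈ 0.1122 / 0.2835 ≈ 0.396
P(Glyptoceros | evidence) ≈ 0.0754 / 0.2835 ≈ 0.266
The largest is 0.396, so Hylarana is most probable.

Hylarana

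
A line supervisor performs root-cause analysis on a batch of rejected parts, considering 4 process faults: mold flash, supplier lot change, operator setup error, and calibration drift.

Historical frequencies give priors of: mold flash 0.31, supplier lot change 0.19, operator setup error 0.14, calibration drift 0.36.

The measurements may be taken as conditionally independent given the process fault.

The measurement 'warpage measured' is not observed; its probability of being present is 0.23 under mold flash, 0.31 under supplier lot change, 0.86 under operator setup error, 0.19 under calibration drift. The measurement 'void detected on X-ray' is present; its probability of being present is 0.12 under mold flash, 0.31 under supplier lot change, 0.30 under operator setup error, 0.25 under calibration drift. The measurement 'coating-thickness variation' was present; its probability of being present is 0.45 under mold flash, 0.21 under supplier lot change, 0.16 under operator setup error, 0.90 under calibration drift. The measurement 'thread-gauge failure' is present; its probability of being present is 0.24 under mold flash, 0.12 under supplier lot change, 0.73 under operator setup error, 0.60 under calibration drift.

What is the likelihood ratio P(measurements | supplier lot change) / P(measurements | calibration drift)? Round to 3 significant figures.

Joint likelihood of the measurement pattern under each hypothesis (using 1 − P(present | H) for each absent measurement):
  supplier lot change: (1 − 0.31) × 0.31 × 0.21 × 0.12 = 0.0053903
  calibration drift: (1 − 0.19) × 0.25 × 0.90 × 0.60 = 0.10935
Bayes factor = 0.0053903 / 0.10935 ≈ 0.0493

0.0493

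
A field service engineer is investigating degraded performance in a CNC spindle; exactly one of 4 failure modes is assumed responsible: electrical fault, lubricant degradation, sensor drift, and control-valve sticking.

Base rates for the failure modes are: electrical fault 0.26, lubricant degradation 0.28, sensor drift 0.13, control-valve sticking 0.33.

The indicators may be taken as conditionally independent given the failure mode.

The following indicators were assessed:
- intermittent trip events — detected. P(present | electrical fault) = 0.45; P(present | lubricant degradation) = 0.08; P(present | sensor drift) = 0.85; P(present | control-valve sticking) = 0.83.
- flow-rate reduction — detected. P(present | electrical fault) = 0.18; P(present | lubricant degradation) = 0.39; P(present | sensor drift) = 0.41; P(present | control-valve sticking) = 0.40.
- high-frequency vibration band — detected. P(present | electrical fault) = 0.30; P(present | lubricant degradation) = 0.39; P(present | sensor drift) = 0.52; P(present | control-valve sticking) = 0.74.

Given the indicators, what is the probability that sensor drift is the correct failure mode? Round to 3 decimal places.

0.206

For each hypothesis, the unnormalized posterior weight is prior × product of the indicator likelihoods:
  electrical fault: 0.26 × 0.45 × 0.18 × 0.30 = 0.006318
  lubricant degradation: 0.28 × 0.08 × 0.39 × 0.39 = 0.003407
  sensor drift: 0.13 × 0.85 × 0.41 × 0.52 = 0.023559
  control-valve sticking: 0.33 × 0.83 × 0.40 × 0.74 = 0.081074
The unnormalized weights sum to 0.11436.
P(sensor drift | evidence) = 0.023559 / 0.11436 ≈ 0.206.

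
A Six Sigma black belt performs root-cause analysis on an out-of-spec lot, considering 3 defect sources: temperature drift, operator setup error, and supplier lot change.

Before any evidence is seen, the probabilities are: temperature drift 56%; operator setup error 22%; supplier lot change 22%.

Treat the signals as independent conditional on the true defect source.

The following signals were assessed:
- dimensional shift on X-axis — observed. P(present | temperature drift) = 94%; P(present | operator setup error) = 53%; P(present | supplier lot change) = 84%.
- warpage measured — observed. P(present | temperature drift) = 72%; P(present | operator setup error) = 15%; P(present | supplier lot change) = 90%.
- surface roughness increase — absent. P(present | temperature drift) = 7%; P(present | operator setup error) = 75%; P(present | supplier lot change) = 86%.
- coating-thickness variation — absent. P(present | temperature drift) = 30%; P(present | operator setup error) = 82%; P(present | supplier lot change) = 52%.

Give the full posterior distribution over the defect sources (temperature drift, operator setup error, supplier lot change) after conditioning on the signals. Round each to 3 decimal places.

For each hypothesis, the unnormalized posterior weight is prior × product of the signal likelihoods (using 1 − P(present | H) for each absent signal):
  temperature drift: 0.56 × 0.94 × 0.72 × (1 − 0.07) × (1 − 0.30) = 0.24673
  operator setup error: 0.22 × 0.53 × 0.15 × (1 − 0.75) × (1 − 0.82) = 0.00078705
  supplier lot change: 0.22 × 0.84 × 0.90 × (1 − 0.86) × (1 − 0.52) = 0.011177
Marginal likelihood of the evidence = 0.2587.
P(temperature drift | evidence) = 0.24673 / 0.2587 ≈ 0.954
P(operator setup error | evidence) = 0.00078705 / 0.2587 ≈ 0.003
P(supplier lot change | evidence) = 0.011177 / 0.2587 ≈ 0.043

0.954, 0.003, 0.043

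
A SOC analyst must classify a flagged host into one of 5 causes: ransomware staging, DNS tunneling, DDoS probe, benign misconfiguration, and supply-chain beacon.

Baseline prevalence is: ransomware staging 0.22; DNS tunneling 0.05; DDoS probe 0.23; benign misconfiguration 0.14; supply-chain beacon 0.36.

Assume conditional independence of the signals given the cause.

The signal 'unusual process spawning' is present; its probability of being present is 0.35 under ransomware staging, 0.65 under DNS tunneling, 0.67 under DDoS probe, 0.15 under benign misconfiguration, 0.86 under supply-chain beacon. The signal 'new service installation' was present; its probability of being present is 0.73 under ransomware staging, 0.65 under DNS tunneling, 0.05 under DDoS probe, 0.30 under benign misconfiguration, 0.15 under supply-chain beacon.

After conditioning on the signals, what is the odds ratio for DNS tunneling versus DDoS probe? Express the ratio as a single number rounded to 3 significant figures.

The normalizing constant cancels in an odds ratio, so compute prior × likelihood for the two hypotheses only:
  DNS tunneling: 0.05 × 0.65 × 0.65 = 0.021125
  DDoS probe: 0.23 × 0.67 × 0.05 = 0.007705
Posterior odds = 0.021125 / 0.007705 ≈ 2.74.

2.74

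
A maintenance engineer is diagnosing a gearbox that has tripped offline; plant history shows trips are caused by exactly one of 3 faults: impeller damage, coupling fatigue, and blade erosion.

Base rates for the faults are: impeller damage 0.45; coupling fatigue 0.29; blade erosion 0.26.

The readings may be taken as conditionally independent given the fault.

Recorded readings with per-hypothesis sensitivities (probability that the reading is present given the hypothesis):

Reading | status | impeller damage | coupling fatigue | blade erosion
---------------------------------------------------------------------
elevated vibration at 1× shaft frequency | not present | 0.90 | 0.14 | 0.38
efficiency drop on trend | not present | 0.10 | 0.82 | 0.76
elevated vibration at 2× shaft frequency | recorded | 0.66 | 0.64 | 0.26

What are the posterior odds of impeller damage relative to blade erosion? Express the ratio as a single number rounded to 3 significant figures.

2.66

The normalizing constant cancels in an odds ratio, so compute prior × likelihood for the two hypotheses only (using 1 − P(present | H) for each absent reading):
  impeller damage: 0.45 × (1 − 0.90) × (1 − 0.10) × 0.66 = 0.02673
  blade erosion: 0.26 × (1 − 0.38) × (1 − 0.76) × 0.26 = 0.010059
Odds(impeller damage : blade erosion) = 0.02673 / 0.010059 ≈ 2.66.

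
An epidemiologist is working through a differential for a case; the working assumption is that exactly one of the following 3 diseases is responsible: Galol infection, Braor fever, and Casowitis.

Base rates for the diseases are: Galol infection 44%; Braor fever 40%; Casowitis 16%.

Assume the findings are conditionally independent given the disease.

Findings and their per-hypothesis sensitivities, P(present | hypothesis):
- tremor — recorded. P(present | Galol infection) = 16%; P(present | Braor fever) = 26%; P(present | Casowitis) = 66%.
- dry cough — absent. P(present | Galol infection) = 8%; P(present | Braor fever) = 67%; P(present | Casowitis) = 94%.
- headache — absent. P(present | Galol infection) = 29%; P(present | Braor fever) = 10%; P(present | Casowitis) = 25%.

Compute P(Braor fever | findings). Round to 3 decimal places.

For each hypothesis, the unnormalized posterior weight is prior × product of the finding likelihoods (using 1 − P(present | H) for each absent finding):
  Galol infection: 0.44 × 0.16 × (1 − 0.08) × (1 − 0.29) = 0.045985
  Braor fever: 0.40 × 0.26 × (1 − 0.67) × (1 − 0.10) = 0.030888
  Casowitis: 0.16 × 0.66 × (1 − 0.94) × (1 − 0.25) = 0.004752
Normalizing constant Z = 0.045985 + 0.030888 + 0.004752 = 0.081625.
P(Braor fever | evidence) = 0.030888 / 0.081625 ≈ 0.378.

0.378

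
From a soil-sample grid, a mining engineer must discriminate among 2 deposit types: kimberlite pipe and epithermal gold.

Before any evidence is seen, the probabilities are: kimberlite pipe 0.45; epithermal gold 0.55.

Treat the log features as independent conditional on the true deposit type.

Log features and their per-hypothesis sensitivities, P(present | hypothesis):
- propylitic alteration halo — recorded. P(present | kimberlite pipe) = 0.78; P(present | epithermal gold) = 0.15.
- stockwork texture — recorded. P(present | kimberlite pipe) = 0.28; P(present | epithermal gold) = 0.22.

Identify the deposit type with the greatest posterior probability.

Multiply each prior by the joint likelihood of the log feature pattern:
  kimberlite pipe: 0.45 × 0.78 × 0.28 = 0.09828
  epithermal gold: 0.55 × 0.15 × 0.22 = 0.01815
Marginal likelihood of the evidence = 0.11643.
P(kimberlite pipe | evidence) ≈ 0.09828 / 0.11643 ≈ 0.844
P(epithermal gold | evidence) ≈ 0.01815 / 0.11643 ≈ 0.156
The largest is 0.844, so kimberlite pipe is most probable.

kimberlite pipe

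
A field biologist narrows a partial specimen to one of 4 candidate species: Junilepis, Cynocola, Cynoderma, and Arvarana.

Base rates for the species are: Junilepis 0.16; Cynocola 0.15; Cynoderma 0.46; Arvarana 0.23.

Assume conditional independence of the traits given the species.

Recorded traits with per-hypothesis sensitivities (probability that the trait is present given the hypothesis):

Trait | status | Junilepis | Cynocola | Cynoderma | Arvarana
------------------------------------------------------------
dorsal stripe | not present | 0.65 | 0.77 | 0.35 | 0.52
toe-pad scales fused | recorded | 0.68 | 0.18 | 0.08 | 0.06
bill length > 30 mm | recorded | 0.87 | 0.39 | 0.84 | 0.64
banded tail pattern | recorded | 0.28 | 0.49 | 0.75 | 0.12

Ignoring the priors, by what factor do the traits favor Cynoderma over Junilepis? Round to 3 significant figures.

The Bayes factor is the ratio of the joint likelihoods of the trait pattern under the two hypotheses (using 1 − P(present | H) for each absent trait).
  Cynoderma: (1 − 0.35) × 0.08 × 0.84 × 0.75 = 0.03276
  Junilepis: (1 − 0.65) × 0.68 × 0.87 × 0.28 = 0.057977
Bayes factor = 0.03276 / 0.057977 ≈ 0.565

0.565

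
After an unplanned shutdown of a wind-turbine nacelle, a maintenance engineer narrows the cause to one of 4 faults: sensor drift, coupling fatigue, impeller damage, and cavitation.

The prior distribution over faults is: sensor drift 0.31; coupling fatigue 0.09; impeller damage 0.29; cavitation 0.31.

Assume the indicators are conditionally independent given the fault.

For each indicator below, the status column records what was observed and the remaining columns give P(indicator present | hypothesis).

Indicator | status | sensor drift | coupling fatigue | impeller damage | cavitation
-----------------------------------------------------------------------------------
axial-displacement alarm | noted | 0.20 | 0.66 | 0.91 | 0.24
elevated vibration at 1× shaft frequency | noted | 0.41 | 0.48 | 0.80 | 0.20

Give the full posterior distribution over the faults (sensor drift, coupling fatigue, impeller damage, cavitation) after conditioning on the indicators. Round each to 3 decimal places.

By Bayes' rule with conditional independence, the unnormalized weight for each hypothesis is prior × ∏ likelihoods:
  sensor drift: 0.31 × 0.20 × 0.41 = 0.02542
  coupling fatigue: 0.09 × 0.66 × 0.48 = 0.028512
  impeller damage: 0.29 × 0.91 × 0.80 = 0.21112
  cavitation: 0.31 × 0.24 × 0.20 = 0.01488
Marginal likelihood of the evidence = 0.27993.
P(sensor drift | evidence) = 0.02542 / 0.27993 ≈ 0.091
P(coupling fatigue | evidence) = 0.028512 / 0.27993 ≈ 0.102
P(impeller damage | evidence) = 0.21112 / 0.27993 ≈ 0.754
P(cavitation | evidence) = 0.01488 / 0.27993 ≈ 0.053

0.091, 0.102, 0.754, 0.053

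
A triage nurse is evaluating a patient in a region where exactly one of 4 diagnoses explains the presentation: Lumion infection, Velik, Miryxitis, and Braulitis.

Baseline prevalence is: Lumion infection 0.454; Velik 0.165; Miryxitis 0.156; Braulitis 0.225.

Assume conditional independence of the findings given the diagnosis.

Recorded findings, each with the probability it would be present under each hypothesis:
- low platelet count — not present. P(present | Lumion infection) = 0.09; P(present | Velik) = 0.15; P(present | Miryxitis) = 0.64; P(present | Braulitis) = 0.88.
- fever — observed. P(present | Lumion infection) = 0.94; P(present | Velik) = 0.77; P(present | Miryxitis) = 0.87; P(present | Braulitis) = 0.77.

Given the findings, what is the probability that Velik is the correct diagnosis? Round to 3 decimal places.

Multiply each prior by the joint likelihood of the evidence pattern (using 1 − P(present | H) for each absent finding):
  Lumion infection: 0.454 × (1 − 0.09) × 0.94 = 0.38835
  Velik: 0.165 × (1 − 0.15) × 0.77 = 0.10799
  Miryxitis: 0.156 × (1 − 0.64) × 0.87 = 0.048859
  Braulitis: 0.225 × (1 − 0.88) × 0.77 = 0.02079
Marginal likelihood of the evidence = 0.56599.
P(Velik | evidence) = 0.10799 / 0.56599 ≈ 0.191.

0.191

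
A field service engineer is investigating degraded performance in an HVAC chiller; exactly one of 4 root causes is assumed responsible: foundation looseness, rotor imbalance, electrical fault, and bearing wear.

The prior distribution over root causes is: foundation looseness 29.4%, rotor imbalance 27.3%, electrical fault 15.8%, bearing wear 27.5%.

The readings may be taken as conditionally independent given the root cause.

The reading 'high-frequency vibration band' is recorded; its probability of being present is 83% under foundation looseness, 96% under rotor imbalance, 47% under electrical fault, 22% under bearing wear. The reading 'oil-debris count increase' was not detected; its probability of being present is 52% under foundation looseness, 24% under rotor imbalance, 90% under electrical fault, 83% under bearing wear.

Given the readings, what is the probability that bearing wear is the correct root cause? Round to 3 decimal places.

For each hypothesis, the unnormalized posterior weight is prior × product of the reading likelihoods (using 1 − P(present | H) for each absent reading):
  foundation looseness: 0.294 × 0.83 × (1 − 0.52) = 0.11713
  rotor imbalance: 0.273 × 0.96 × (1 − 0.24) = 0.19918
  electrical fault: 0.158 × 0.47 × (1 − 0.90) = 0.007426
  bearing wear: 0.275 × 0.22 × (1 − 0.83) = 0.010285
Marginal likelihood of the evidence = 0.33402.
P(bearing wear | evidence) = 0.010285 / 0.33402 ≈ 0.031.

0.031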